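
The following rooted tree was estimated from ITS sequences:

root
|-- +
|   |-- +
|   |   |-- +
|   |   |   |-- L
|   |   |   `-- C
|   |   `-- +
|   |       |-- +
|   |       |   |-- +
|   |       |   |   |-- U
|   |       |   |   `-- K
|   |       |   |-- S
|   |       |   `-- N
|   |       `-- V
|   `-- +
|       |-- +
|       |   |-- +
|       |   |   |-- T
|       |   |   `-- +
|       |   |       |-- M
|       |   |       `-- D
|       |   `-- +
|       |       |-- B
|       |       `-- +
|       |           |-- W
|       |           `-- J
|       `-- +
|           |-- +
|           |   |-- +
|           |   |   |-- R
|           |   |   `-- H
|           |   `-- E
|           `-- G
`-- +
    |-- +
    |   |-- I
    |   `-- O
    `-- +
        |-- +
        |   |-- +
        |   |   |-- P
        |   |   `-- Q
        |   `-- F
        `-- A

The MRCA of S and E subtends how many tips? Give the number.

17

The MRCA of S and E is the node subtending (((L,C),(((U,K),S,N),V)),(((T,(M,D)),(B,(W,J))),(((R,H),E),G))).
That clade contains 17 terminal taxa: B, C, D, E, G, H, J, K, L, M, N, R, S, T, U, V, W.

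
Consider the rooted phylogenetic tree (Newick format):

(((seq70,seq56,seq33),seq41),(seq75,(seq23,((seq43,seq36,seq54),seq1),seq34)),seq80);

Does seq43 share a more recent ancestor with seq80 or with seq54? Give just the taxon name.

The MRCA of seq43 and seq54 subtends (seq43,seq36,seq54) (3 taxa).
The MRCA of seq43 and seq80 is the root, subtending the entire tree (12 taxa).
The first is nested inside the second, so seq43 shares a more recent common ancestor with seq54.

seq54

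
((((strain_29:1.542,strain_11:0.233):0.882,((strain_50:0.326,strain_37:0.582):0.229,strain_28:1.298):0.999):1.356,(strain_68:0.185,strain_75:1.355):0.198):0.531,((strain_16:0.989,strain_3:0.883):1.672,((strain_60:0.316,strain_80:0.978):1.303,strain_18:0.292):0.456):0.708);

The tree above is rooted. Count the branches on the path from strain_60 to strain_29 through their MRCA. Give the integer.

The MRCA of strain_60 and strain_29 is the root of the tree.
From strain_60 up to that node: 4 branches. From strain_29 up to the same node: 4 branches. Total: 4 + 4 = 8.

8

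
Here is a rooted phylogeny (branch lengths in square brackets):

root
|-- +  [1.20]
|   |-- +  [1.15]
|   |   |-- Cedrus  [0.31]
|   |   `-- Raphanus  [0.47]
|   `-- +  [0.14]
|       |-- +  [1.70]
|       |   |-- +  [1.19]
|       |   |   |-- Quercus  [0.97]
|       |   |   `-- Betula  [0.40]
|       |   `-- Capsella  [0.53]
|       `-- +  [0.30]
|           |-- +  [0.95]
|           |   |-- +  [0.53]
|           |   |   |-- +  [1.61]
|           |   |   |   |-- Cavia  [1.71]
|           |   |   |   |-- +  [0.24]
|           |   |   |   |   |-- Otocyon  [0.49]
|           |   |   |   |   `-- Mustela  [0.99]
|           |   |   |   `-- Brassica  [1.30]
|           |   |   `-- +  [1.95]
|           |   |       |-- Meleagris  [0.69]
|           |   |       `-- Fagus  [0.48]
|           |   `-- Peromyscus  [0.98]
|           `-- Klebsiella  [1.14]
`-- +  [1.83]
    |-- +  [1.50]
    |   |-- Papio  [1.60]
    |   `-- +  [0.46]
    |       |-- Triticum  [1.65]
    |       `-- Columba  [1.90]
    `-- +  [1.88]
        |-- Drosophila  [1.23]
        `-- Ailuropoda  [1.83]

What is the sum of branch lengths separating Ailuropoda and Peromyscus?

9.11

The path runs Ailuropoda → … → MRCA → … → Peromyscus; the MRCA is the root of the tree.
Branch lengths along that path: 1.83 + 1.88 + 1.83 + 1.20 + 0.14 + 0.30 + 0.95 + 0.98 = 9.11.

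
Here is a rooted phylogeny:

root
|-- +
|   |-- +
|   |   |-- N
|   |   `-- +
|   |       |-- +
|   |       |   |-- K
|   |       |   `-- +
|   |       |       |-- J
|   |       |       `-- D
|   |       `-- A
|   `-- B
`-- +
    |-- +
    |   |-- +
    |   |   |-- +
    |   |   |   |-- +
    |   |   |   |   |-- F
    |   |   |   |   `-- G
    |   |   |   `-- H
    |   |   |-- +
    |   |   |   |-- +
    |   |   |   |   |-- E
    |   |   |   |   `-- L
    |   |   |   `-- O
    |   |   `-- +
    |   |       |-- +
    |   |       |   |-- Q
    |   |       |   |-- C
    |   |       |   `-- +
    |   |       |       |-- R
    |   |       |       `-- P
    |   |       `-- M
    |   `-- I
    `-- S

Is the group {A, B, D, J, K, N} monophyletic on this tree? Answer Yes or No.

Yes

The most recent common ancestor of these taxa subtends ((N,((K,(J,D)),A)),B).
That clade has exactly 6 tips — every listed taxon and nothing else — so the group is monophyletic.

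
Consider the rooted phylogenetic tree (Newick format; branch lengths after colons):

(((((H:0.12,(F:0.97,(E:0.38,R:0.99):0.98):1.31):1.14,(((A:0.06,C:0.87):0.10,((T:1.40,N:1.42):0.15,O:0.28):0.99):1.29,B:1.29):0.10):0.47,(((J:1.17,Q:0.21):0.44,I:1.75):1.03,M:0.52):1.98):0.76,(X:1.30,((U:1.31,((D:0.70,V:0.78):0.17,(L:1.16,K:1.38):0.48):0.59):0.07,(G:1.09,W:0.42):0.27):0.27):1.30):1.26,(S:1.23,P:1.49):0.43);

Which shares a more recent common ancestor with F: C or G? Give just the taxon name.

C

The MRCA of F and C subtends ((H,(F,(E,R))),(((A,C),((T,N),O)),B)) (10 taxa).
The MRCA of F and G subtends ((((H,(F,(E,R))),(((A,C),((T,N),O)),B)),(((J,Q),I),M)),(X,((U,((D,V),(L,K))),(G,W)))) (22 taxa).
The first is nested inside the second, so F shares a more recent common ancestor with C.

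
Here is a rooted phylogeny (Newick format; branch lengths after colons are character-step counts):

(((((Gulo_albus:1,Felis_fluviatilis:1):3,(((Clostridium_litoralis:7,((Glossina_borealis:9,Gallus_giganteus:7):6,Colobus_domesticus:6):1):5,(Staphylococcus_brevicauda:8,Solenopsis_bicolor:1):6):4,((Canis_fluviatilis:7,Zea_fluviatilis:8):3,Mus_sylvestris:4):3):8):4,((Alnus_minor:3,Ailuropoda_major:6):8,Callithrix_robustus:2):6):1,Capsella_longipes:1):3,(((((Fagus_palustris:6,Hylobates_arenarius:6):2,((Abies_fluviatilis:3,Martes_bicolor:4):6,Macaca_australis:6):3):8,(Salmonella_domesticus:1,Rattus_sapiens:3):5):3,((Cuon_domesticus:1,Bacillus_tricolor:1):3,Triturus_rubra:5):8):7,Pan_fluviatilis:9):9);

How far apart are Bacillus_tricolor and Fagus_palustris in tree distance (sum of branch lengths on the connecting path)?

31

The path runs Bacillus_tricolor → … → MRCA → … → Fagus_palustris; the MRCA is the node subtending ((((Fagus_palustris,Hylobates_arenarius),((Abies_fluviatilis,Martes_bicolor),Macaca_australis)),(Salmonella_domesticus,Rattus_sapiens)),((Cuon_domesticus,Bacillus_tricolor),Triturus_rubra)).
Branch lengths along that path: 1 + 3 + 8 + 3 + 8 + 2 + 6 = 31.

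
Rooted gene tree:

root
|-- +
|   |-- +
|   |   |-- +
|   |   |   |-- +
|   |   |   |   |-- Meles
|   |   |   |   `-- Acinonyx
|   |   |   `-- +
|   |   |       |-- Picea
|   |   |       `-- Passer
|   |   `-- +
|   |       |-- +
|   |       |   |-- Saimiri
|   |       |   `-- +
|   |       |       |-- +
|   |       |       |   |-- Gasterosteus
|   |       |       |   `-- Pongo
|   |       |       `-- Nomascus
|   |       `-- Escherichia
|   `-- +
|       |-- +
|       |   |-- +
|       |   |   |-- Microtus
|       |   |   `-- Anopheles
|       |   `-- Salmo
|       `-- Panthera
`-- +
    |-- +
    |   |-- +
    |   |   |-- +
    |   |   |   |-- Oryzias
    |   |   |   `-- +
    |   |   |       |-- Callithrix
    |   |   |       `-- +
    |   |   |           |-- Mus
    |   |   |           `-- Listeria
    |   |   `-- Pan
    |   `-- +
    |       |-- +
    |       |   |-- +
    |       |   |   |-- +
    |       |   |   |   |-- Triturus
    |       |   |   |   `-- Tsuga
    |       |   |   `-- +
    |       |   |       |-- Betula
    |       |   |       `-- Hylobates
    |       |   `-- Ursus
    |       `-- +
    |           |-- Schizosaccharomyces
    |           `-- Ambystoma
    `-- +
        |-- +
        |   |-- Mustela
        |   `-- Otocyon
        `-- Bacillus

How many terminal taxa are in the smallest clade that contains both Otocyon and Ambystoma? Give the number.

15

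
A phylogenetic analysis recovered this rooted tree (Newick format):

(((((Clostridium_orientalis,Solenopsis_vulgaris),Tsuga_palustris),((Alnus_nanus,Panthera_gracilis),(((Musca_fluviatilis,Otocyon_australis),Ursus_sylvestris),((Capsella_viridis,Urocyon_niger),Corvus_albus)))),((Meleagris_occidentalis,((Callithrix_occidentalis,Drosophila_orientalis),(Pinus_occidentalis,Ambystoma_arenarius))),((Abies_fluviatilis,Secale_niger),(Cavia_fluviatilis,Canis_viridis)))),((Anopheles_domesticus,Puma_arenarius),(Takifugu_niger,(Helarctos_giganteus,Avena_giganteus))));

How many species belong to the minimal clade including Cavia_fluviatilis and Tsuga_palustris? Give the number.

20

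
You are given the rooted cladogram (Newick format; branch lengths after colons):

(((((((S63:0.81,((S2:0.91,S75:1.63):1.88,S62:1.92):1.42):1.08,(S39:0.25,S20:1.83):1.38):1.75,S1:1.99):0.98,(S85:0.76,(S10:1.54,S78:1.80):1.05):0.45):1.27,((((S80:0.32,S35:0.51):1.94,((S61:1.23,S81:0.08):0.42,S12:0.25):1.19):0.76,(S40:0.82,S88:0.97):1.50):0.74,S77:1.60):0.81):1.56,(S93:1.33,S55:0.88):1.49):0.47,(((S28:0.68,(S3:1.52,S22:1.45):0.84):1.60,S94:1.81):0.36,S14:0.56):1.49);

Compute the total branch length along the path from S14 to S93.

5.34

The path runs S14 → … → MRCA → … → S93; the MRCA is the root of the tree.
Branch lengths along that path: 0.56 + 1.49 + 0.47 + 1.49 + 1.33 = 5.34.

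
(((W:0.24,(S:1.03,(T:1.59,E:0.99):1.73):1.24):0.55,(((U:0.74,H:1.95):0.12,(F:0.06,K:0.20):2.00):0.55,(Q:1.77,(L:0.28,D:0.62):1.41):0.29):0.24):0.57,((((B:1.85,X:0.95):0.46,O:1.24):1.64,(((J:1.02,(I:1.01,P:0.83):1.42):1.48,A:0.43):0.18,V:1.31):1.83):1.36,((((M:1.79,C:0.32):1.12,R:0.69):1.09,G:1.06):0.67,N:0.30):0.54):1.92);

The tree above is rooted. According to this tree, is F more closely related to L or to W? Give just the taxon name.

L

The MRCA of F and L subtends (((U,H),(F,K)),(Q,(L,D))) (7 taxa).
The MRCA of F and W subtends ((W,(S,(T,E))),(((U,H),(F,K)),(Q,(L,D)))) (11 taxa).
The first is nested inside the second, so F shares a more recent common ancestor with L.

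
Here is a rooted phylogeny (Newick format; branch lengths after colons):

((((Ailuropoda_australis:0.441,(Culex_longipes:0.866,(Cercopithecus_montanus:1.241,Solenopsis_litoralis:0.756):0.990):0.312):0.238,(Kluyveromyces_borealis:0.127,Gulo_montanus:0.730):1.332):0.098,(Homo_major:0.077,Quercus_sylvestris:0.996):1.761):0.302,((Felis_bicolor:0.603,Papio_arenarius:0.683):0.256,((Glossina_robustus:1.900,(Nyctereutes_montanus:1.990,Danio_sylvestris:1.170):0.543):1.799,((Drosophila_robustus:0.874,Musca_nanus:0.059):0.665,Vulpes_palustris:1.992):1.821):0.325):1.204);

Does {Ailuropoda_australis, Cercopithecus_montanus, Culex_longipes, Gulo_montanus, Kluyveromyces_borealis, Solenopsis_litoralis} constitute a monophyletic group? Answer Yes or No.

Yes

The most recent common ancestor of these taxa subtends ((Ailuropoda_australis,(Culex_longipes,(Cercopithecus_montanus,Solenopsis_litoralis))),(Kluyveromyces_borealis,Gulo_montanus)).
That clade has exactly 6 tips — every listed taxon and nothing else — so the group is monophyletic.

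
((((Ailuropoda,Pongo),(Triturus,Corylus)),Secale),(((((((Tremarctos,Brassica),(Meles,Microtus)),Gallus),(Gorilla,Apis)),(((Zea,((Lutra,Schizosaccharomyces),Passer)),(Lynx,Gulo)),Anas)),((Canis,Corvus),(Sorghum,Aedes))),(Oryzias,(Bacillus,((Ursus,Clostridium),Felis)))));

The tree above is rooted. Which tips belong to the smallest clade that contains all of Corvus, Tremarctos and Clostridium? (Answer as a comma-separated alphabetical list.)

Aedes, Anas, Apis, Bacillus, Brassica, Canis, Clostridium, Corvus, Felis, Gallus, Gorilla, Gulo, Lutra, Lynx, Meles, Microtus, Oryzias, Passer, Schizosaccharomyces, Sorghum, Tremarctos, Ursus, Zea

Tracing Corvus: it sits inside (Canis,Corvus).
Tracing Tremarctos: it sits inside (Tremarctos,Brassica).
Tracing Clostridium: it sits inside (Ursus,Clostridium).
The smallest clade enclosing all 3 is (((((((Tremarctos,Brassica),(Meles,Microtus)),Gallus),(Gorilla,Apis)),(((Zea,((Lutra,Schizosaccharomyces),Passer)),(Lynx,Gulo)),Anas)),((Canis,Corvus),(Sorghum,Aedes))),(Oryzias,(Bacillus,((Ursus,Clostridium),Felis)))); the answer is its 23 terminal taxa in alphabetical order.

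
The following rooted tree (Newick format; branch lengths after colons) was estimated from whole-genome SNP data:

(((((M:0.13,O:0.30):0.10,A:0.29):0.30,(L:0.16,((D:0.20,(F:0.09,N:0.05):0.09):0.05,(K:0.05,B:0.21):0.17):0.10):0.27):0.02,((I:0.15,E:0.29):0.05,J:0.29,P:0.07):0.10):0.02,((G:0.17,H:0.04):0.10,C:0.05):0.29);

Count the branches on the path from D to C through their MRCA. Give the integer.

8

The MRCA of D and C is the root of the tree.
From D up to that node: 6 branches. From C up to the same node: 2 branches. Total: 6 + 2 = 8.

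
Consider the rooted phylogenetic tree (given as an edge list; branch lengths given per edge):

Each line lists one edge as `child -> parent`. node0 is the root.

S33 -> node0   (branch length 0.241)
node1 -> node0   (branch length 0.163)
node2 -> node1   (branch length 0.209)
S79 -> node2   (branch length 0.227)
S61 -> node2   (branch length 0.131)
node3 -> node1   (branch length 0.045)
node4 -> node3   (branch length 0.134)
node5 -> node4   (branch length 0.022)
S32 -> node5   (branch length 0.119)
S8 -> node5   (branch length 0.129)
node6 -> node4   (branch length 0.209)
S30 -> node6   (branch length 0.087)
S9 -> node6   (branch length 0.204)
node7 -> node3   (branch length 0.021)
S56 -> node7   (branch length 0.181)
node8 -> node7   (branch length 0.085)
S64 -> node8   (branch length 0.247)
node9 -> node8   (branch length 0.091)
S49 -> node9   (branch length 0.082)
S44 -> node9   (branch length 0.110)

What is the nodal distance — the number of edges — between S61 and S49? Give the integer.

The MRCA of S61 and S49 is the node subtending ((S79,S61),(((S32,S8),(S30,S9)),(S56,(S64,(S49,S44))))).
From S61 up to that node: 2 branches. From S49 up to the same node: 5 branches. Total: 2 + 5 = 7.

7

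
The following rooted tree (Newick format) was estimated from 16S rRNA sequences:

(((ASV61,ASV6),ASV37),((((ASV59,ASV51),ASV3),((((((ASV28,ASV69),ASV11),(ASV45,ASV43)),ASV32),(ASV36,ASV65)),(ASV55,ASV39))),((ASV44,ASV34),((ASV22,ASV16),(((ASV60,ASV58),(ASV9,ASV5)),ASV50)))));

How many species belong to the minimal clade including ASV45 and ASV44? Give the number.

22

The MRCA of ASV45 and ASV44 is the node subtending ((((ASV59,ASV51),ASV3),((((((ASV28,ASV69),ASV11),(ASV45,ASV43)),ASV32),(ASV36,ASV65)),(ASV55,ASV39))),((ASV44,ASV34),((ASV22,ASV16),(((ASV60,ASV58),(ASV9,ASV5)),ASV50)))).
That clade contains 22 terminal taxa: ASV11, ASV16, ASV22, ASV28, ASV3, ASV32, ASV34, ASV36, ASV39, ASV43, ASV44, ASV45, ASV5, ASV50, ASV51, ASV55, ASV58, ASV59, ASV60, ASV65, ASV69, ASV9.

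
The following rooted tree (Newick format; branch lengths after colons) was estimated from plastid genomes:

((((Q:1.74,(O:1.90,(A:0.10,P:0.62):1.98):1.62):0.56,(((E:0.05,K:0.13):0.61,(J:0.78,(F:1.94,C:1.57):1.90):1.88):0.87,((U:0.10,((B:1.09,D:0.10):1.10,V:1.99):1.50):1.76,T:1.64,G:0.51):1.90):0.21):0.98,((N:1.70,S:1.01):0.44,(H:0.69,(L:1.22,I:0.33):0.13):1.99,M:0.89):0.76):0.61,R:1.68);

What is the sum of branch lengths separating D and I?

The path runs D → … → MRCA → … → I; the MRCA is the node subtending (((Q,(O,(A,P))),(((E,K),(J,(F,C))),((U,((B,D),V)),T,G))),((N,S),(H,(L,I)),M)).
Branch lengths along that path: 0.10 + 1.10 + 1.50 + 1.76 + 1.90 + 0.21 + 0.98 + 0.76 + 1.99 + 0.13 + 0.33 = 10.76.

10.76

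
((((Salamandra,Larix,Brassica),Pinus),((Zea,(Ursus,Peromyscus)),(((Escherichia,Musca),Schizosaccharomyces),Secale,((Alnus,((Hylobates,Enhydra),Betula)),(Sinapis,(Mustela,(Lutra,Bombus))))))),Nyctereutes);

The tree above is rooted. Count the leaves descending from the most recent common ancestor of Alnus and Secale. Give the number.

12

The MRCA of Alnus and Secale is the node subtending (((Escherichia,Musca),Schizosaccharomyces),Secale,((Alnus,((Hylobates,Enhydra),Betula)),(Sinapis,(Mustela,(Lutra,Bombus))))).
That clade contains 12 terminal taxa: Alnus, Betula, Bombus, Enhydra, Escherichia, Hylobates, Lutra, Musca, Mustela, Schizosaccharomyces, Secale, Sinapis.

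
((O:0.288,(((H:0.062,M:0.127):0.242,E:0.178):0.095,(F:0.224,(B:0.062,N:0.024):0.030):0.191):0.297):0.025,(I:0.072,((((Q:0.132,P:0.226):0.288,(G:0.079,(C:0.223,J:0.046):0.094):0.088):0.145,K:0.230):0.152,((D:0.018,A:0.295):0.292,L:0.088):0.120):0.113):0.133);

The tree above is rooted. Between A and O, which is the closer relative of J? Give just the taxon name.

A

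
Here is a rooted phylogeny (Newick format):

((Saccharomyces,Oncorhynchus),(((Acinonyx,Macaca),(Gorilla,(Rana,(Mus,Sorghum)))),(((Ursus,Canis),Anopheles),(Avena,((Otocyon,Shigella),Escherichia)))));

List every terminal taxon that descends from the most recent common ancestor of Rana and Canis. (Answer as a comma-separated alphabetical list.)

Tracing Rana: it sits inside (Rana,(Mus,Sorghum)).
Tracing Canis: it sits inside (Ursus,Canis).
The smallest clade enclosing both is (((Acinonyx,Macaca),(Gorilla,(Rana,(Mus,Sorghum)))),(((Ursus,Canis),Anopheles),(Avena,((Otocyon,Shigella),Escherichia)))); the answer is its 13 terminal taxa in alphabetical order.

Acinonyx, Anopheles, Avena, Canis, Escherichia, Gorilla, Macaca, Mus, Otocyon, Rana, Shigella, Sorghum, Ursus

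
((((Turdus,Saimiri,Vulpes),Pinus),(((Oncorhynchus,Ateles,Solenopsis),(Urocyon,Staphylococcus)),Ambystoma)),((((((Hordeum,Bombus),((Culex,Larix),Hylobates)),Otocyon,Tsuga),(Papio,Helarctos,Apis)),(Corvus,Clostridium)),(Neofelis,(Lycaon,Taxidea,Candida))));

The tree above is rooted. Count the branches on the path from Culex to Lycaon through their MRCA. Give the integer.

The MRCA of Culex and Lycaon is the node subtending ((((((Hordeum,Bombus),((Culex,Larix),Hylobates)),Otocyon,Tsuga),(Papio,Helarctos,Apis)),(Corvus,Clostridium)),(Neofelis,(Lycaon,Taxidea,Candida))).
From Culex up to that node: 7 branches. From Lycaon up to the same node: 3 branches. Total: 7 + 3 = 10.

10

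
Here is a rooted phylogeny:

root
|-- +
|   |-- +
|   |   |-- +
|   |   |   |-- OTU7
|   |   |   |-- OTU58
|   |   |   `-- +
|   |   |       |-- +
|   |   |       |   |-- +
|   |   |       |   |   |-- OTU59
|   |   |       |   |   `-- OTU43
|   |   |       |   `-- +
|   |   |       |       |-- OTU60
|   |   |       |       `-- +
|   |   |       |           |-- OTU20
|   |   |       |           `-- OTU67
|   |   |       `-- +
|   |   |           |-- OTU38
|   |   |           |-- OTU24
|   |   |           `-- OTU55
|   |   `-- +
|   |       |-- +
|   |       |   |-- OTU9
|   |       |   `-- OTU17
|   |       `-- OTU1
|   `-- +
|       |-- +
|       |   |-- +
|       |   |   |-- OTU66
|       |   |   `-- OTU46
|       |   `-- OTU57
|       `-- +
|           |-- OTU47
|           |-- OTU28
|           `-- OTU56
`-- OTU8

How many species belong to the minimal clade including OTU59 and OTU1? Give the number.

The MRCA of OTU59 and OTU1 is the node subtending ((OTU7,OTU58,(((OTU59,OTU43),(OTU60,(OTU20,OTU67))),(OTU38,OTU24,OTU55))),((OTU9,OTU17),OTU1)).
That clade contains 13 terminal taxa: OTU1, OTU17, OTU20, OTU24, OTU38, OTU43, OTU55, OTU58, OTU59, OTU60, OTU67, OTU7, OTU9.

13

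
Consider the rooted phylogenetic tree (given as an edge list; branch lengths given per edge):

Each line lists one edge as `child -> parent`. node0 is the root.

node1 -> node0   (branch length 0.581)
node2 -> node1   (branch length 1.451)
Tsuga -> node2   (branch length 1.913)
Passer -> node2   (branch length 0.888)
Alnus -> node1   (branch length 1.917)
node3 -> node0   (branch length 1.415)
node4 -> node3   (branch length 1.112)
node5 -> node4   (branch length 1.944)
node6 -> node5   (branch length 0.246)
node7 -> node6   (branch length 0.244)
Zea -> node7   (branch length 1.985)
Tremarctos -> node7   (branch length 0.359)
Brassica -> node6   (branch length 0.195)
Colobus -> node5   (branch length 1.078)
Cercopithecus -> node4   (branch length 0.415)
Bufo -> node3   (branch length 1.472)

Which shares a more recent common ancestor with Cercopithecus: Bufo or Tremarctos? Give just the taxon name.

Tremarctos

The MRCA of Cercopithecus and Tremarctos subtends ((((Zea,Tremarctos),Brassica),Colobus),Cercopithecus) (5 taxa).
The MRCA of Cercopithecus and Bufo subtends (((((Zea,Tremarctos),Brassica),Colobus),Cercopithecus),Bufo) (6 taxa).
The first is nested inside the second, so Cercopithecus shares a more recent common ancestor with Tremarctos.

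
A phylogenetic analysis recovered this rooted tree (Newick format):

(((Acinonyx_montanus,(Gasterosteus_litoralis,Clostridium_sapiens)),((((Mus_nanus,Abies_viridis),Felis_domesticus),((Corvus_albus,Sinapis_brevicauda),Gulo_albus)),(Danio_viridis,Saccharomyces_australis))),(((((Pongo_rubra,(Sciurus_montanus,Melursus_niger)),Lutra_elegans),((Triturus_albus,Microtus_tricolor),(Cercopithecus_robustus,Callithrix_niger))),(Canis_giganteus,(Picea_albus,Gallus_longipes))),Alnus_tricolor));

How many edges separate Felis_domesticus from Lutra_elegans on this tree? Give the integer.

The MRCA of Felis_domesticus and Lutra_elegans is the root of the tree.
From Felis_domesticus up to that node: 5 branches. From Lutra_elegans up to the same node: 5 branches. Total: 5 + 5 = 10.

10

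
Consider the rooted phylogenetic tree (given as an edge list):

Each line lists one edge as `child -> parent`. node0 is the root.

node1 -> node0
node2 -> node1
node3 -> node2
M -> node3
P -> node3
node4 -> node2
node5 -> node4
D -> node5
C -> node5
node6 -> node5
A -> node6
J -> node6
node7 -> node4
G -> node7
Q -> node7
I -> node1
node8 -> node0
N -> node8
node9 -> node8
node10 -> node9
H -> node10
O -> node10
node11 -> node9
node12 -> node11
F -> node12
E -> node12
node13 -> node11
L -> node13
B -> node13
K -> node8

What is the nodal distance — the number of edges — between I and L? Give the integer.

The MRCA of I and L is the root of the tree.
From I up to that node: 2 branches. From L up to the same node: 5 branches. Total: 2 + 5 = 7.

7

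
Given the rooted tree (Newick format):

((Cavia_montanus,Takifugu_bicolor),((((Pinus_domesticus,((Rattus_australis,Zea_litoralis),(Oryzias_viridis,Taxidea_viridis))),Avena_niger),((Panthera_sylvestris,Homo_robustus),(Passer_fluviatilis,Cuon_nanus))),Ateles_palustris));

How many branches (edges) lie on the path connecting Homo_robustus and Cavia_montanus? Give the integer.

The MRCA of Homo_robustus and Cavia_montanus is the root of the tree.
From Homo_robustus up to that node: 5 branches. From Cavia_montanus up to the same node: 2 branches. Total: 5 + 2 = 7.

7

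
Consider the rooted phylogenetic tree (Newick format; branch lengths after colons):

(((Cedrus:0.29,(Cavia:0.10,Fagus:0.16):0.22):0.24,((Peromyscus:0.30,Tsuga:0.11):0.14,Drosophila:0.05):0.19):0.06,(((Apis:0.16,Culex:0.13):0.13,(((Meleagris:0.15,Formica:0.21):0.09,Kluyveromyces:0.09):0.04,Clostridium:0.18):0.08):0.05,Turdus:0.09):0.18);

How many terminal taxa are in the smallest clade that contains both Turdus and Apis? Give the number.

The MRCA of Turdus and Apis is the node subtending (((Apis,Culex),(((Meleagris,Formica),Kluyveromyces),Clostridium)),Turdus).
That clade contains 7 terminal taxa: Apis, Clostridium, Culex, Formica, Kluyveromyces, Meleagris, Turdus.

7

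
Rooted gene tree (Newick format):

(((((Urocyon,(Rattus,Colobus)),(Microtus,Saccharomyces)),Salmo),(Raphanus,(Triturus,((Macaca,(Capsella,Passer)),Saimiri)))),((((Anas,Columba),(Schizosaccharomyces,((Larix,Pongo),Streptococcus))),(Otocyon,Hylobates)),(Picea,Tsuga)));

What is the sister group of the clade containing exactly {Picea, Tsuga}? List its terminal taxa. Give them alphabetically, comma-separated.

The clade containing exactly {Picea, Tsuga} attaches to the tree at the node subtending ((((Anas,Columba),(Schizosaccharomyces,((Larix,Pongo),Streptococcus))),(Otocyon,Hylobates)),(Picea,Tsuga)).
The other lineage descending from that same node — the sister group — is (((Anas,Columba),(Schizosaccharomyces,((Larix,Pongo),Streptococcus))),(Otocyon,Hylobates)); its 8 tips in alphabetical order are the answer.

Anas, Columba, Hylobates, Larix, Otocyon, Pongo, Schizosaccharomyces, Streptococcus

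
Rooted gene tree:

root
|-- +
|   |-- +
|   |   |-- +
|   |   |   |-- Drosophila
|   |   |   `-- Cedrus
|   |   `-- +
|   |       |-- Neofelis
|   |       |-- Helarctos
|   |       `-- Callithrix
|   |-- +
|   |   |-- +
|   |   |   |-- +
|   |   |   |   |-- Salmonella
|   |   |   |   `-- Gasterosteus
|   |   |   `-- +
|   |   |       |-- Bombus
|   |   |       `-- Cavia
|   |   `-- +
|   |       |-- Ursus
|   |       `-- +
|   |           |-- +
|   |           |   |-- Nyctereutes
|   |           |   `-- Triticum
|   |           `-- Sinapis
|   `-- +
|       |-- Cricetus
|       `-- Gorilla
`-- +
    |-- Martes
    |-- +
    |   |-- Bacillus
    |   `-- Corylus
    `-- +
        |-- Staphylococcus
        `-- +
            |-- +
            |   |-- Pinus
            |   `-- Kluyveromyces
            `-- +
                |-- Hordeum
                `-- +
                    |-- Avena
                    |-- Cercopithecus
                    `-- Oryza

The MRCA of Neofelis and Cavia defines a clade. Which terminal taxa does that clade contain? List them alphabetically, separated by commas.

Bombus, Callithrix, Cavia, Cedrus, Cricetus, Drosophila, Gasterosteus, Gorilla, Helarctos, Neofelis, Nyctereutes, Salmonella, Sinapis, Triticum, Ursus

Tracing Neofelis: it sits inside (Neofelis,Helarctos,Callithrix).
Tracing Cavia: it sits inside (Bombus,Cavia).
The smallest clade enclosing both is (((Drosophila,Cedrus),(Neofelis,Helarctos,Callithrix)),(((Salmonella,Gasterosteus),(Bombus,Cavia)),(Ursus,((Nyctereutes,Triticum),Sinapis))),(Cricetus,Gorilla)); the answer is its 15 terminal taxa in alphabetical order.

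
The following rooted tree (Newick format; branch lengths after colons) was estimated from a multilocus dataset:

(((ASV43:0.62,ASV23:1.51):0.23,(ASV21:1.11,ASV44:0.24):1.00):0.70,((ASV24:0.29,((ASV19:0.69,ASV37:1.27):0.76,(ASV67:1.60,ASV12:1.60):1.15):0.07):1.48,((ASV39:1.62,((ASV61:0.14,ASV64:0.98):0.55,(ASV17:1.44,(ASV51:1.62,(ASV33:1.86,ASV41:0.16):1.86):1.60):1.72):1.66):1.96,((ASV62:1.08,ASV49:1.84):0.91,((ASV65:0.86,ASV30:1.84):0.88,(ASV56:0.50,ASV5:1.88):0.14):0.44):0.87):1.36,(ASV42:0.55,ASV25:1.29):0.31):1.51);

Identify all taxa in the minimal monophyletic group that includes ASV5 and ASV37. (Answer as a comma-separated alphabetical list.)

Tracing ASV5: it sits inside (ASV56,ASV5).
Tracing ASV37: it sits inside (ASV19,ASV37).
The smallest clade enclosing both is ((ASV24,((ASV19,ASV37),(ASV67,ASV12))),((ASV39,((ASV61,ASV64),(ASV17,(ASV51,(ASV33,ASV41))))),((ASV62,ASV49),((ASV65,ASV30),(ASV56,ASV5)))),(ASV42,ASV25)); the answer is its 20 terminal taxa in alphabetical order.

ASV12, ASV17, ASV19, ASV24, ASV25, ASV30, ASV33, ASV37, ASV39, ASV41, ASV42, ASV49, ASV5, ASV51, ASV56, ASV61, ASV62, ASV64, ASV65, ASV67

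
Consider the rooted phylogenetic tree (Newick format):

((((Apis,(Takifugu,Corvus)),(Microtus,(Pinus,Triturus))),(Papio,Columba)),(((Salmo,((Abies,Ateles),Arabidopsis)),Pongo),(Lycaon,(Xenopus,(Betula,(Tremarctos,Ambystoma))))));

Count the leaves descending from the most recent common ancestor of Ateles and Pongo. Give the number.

The MRCA of Ateles and Pongo is the node subtending ((Salmo,((Abies,Ateles),Arabidopsis)),Pongo).
That clade contains 5 terminal taxa: Abies, Arabidopsis, Ateles, Pongo, Salmo.

5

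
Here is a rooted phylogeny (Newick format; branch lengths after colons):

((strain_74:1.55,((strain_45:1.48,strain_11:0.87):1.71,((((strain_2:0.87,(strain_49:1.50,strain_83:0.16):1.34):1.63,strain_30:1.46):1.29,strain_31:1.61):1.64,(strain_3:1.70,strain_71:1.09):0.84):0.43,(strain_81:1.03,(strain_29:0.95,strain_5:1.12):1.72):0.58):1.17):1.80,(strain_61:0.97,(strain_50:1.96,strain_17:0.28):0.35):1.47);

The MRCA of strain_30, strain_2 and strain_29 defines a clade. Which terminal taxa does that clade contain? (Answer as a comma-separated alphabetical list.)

strain_11, strain_2, strain_29, strain_3, strain_30, strain_31, strain_45, strain_49, strain_5, strain_71, strain_81, strain_83

Tracing strain_30: it sits inside ((strain_2,(strain_49,strain_83)),strain_30).
Tracing strain_2: it sits inside (strain_2,(strain_49,strain_83)).
Tracing strain_29: it sits inside (strain_29,strain_5).
The smallest clade enclosing all 3 is ((strain_45,strain_11),((((strain_2,(strain_49,strain_83)),strain_30),strain_31),(strain_3,strain_71)),(strain_81,(strain_29,strain_5))); the answer is its 12 terminal taxa in alphabetical order.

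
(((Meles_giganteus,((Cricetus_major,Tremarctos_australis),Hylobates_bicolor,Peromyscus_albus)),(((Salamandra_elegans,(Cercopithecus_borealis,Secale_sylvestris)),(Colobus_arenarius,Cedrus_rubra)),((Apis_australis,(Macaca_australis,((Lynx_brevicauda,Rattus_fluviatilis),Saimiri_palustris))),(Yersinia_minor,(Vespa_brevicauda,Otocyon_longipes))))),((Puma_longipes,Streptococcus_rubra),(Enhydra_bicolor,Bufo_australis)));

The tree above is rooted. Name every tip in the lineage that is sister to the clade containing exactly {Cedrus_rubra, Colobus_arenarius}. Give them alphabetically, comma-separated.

The clade containing exactly {Cedrus_rubra, Colobus_arenarius} attaches to the tree at the node subtending ((Salamandra_elegans,(Cercopithecus_borealis,Secale_sylvestris)),(Colobus_arenarius,Cedrus_rubra)).
The other lineage descending from that same node — the sister group — is (Salamandra_elegans,(Cercopithecus_borealis,Secale_sylvestris)); its 3 tips in alphabetical order are the answer.

Cercopithecus_borealis, Salamandra_elegans, Secale_sylvestris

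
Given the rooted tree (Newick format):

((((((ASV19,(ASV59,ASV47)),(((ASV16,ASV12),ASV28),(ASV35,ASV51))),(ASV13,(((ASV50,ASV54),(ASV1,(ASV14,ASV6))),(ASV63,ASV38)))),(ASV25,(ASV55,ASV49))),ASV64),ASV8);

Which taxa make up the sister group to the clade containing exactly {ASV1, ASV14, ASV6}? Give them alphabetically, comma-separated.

The clade containing exactly {ASV1, ASV14, ASV6} attaches to the tree at the node subtending ((ASV50,ASV54),(ASV1,(ASV14,ASV6))).
The other lineage descending from that same node — the sister group — is (ASV50,ASV54); its 2 tips in alphabetical order are the answer.

ASV50, ASV54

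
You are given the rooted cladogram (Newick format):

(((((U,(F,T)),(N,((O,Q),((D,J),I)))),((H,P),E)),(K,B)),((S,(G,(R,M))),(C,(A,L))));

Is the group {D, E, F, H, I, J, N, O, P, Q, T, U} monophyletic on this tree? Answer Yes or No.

Yes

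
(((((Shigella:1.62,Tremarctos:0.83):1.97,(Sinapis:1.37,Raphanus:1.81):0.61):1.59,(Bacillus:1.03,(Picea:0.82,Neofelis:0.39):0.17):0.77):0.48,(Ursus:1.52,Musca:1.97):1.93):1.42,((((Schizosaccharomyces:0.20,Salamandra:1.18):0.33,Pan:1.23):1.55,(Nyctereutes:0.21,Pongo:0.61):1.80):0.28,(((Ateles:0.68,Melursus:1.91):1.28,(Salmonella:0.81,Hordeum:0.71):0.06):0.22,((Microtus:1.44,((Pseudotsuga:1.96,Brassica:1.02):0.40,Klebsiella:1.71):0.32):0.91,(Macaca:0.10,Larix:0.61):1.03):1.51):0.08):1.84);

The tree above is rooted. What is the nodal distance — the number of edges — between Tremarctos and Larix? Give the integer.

10

The MRCA of Tremarctos and Larix is the root of the tree.
From Tremarctos up to that node: 5 branches. From Larix up to the same node: 5 branches. Total: 5 + 5 = 10.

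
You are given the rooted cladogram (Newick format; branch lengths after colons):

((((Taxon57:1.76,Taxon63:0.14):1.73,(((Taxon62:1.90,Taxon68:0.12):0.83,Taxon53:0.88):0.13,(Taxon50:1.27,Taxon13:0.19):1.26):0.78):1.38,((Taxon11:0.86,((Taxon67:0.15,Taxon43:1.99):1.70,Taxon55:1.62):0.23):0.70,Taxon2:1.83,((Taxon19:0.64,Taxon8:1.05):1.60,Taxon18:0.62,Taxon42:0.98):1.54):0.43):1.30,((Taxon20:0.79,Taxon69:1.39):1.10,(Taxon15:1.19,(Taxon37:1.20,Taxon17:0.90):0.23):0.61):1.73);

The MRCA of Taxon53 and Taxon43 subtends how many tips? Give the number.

The MRCA of Taxon53 and Taxon43 is the node subtending (((Taxon57,Taxon63),(((Taxon62,Taxon68),Taxon53),(Taxon50,Taxon13))),((Taxon11,((Taxon67,Taxon43),Taxon55)),Taxon2,((Taxon19,Taxon8),Taxon18,Taxon42))).
That clade contains 16 terminal taxa: Taxon11, Taxon13, Taxon18, Taxon19, Taxon2, Taxon42, Taxon43, Taxon50, Taxon53, Taxon55, Taxon57, Taxon62, Taxon63, Taxon67, Taxon68, Taxon8.

16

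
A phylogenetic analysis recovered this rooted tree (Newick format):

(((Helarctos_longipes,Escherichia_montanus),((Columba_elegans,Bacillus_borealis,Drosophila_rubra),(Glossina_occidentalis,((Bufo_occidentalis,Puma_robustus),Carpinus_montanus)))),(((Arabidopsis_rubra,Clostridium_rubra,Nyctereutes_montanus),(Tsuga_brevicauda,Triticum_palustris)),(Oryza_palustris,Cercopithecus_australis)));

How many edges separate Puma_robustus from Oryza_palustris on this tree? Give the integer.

9

The MRCA of Puma_robustus and Oryza_palustris is the root of the tree.
From Puma_robustus up to that node: 6 branches. From Oryza_palustris up to the same node: 3 branches. Total: 6 + 3 = 9.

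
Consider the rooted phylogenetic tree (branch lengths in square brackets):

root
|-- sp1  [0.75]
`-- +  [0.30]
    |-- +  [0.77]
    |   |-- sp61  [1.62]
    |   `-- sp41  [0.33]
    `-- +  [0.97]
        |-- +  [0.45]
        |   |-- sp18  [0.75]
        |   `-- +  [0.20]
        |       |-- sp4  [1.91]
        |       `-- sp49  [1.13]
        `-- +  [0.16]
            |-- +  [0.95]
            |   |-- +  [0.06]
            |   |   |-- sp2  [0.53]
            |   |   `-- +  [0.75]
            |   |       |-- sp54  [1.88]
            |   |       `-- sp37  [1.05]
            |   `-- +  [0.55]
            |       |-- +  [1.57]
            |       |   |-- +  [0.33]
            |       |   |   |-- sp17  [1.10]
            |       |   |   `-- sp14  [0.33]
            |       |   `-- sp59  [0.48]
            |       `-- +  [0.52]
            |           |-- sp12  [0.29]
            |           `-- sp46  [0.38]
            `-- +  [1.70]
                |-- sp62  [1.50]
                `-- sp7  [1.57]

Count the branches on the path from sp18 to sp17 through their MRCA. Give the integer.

8

The MRCA of sp18 and sp17 is the node subtending ((sp18,(sp4,sp49)),(((sp2,(sp54,sp37)),(((sp17,sp14),sp59),(sp12,sp46))),(sp62,sp7))).
From sp18 up to that node: 2 branches. From sp17 up to the same node: 6 branches. Total: 2 + 6 = 8.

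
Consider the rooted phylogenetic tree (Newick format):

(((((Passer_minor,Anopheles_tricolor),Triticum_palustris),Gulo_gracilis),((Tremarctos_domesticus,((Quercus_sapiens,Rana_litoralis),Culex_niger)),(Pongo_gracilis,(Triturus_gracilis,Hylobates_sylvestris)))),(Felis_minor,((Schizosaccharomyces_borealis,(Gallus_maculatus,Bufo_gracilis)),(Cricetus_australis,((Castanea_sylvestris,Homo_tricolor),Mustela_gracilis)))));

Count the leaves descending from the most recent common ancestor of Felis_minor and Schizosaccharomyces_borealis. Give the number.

The MRCA of Felis_minor and Schizosaccharomyces_borealis is the node subtending (Felis_minor,((Schizosaccharomyces_borealis,(Gallus_maculatus,Bufo_gracilis)),(Cricetus_australis,((Castanea_sylvestris,Homo_tricolor),Mustela_gracilis)))).
That clade contains 8 terminal taxa: Bufo_gracilis, Castanea_sylvestris, Cricetus_australis, Felis_minor, Gallus_maculatus, Homo_tricolor, Mustela_gracilis, Schizosaccharomyces_borealis.

8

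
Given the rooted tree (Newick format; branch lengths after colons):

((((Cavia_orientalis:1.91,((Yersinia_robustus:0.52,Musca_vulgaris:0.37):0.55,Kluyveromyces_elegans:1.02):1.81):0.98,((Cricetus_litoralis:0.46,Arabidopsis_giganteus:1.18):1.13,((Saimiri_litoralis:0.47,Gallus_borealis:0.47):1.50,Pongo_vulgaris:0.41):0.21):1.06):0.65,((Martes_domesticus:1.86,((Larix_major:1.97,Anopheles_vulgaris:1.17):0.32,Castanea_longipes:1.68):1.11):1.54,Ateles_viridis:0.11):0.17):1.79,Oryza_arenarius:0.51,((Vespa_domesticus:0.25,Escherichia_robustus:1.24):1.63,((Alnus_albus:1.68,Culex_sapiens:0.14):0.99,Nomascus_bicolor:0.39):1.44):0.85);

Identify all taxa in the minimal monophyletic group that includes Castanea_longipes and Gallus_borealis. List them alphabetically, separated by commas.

Tracing Castanea_longipes: it sits inside ((Larix_major,Anopheles_vulgaris),Castanea_longipes).
Tracing Gallus_borealis: it sits inside (Saimiri_litoralis,Gallus_borealis).
The smallest clade enclosing both is (((Cavia_orientalis,((Yersinia_robustus,Musca_vulgaris),Kluyveromyces_elegans)),((Cricetus_litoralis,Arabidopsis_giganteus),((Saimiri_litoralis,Gallus_borealis),Pongo_vulgaris))),((Martes_domesticus,((Larix_major,Anopheles_vulgaris),Castanea_longipes)),Ateles_viridis)); the answer is its 14 terminal taxa in alphabetical order.

Anopheles_vulgaris, Arabidopsis_giganteus, Ateles_viridis, Castanea_longipes, Cavia_orientalis, Cricetus_litoralis, Gallus_borealis, Kluyveromyces_elegans, Larix_major, Martes_domesticus, Musca_vulgaris, Pongo_vulgaris, Saimiri_litoralis, Yersinia_robustus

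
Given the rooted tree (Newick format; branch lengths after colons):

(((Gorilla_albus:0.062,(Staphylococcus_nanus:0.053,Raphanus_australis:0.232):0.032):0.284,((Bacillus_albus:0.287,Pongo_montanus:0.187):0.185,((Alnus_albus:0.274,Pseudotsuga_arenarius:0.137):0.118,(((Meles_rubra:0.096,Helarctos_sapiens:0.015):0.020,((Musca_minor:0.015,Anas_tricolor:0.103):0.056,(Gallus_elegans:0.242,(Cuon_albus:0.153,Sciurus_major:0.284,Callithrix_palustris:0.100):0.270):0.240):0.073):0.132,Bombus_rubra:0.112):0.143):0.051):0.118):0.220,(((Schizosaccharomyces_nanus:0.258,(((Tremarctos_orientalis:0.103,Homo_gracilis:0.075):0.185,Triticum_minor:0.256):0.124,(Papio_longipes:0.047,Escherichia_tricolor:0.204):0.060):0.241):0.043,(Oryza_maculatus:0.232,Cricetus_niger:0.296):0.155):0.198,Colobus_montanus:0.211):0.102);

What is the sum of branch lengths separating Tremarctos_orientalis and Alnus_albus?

The path runs Tremarctos_orientalis → … → MRCA → … → Alnus_albus; the MRCA is the root of the tree.
Branch lengths along that path: 0.103 + 0.185 + 0.124 + 0.241 + 0.043 + 0.198 + 0.102 + 0.220 + 0.118 + 0.051 + 0.118 + 0.274 = 1.777.

1.777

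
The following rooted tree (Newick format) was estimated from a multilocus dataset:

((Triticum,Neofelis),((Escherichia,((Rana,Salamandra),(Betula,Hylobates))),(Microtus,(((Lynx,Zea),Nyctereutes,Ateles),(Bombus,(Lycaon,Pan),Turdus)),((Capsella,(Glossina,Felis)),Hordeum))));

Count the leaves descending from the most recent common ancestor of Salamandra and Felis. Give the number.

18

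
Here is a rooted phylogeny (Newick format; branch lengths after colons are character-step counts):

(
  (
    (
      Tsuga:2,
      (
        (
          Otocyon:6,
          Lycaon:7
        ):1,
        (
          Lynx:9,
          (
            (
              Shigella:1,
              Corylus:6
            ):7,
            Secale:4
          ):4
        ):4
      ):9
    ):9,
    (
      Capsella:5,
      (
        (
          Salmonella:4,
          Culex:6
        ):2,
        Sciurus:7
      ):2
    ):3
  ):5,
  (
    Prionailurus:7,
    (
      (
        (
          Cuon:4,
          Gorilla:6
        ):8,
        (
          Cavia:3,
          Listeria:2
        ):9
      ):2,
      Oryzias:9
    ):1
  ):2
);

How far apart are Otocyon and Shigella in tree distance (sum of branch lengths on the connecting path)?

The path runs Otocyon → … → MRCA → … → Shigella; the MRCA is the node subtending ((Otocyon,Lycaon),(Lynx,((Shigella,Corylus),Secale))).
Branch lengths along that path: 6 + 1 + 4 + 4 + 7 + 1 = 23.

23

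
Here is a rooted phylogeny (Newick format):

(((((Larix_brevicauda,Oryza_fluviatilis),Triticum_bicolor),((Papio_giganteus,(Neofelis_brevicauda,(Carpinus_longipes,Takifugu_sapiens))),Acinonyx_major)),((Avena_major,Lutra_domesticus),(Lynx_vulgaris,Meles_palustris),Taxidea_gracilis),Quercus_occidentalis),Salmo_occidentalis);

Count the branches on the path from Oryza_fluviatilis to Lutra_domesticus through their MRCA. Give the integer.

The MRCA of Oryza_fluviatilis and Lutra_domesticus is the node subtending ((((Larix_brevicauda,Oryza_fluviatilis),Triticum_bicolor),((Papio_giganteus,(Neofelis_brevicauda,(Carpinus_longipes,Takifugu_sapiens))),Acinonyx_major)),((Avena_major,Lutra_domesticus),(Lynx_vulgaris,Meles_palustris),Taxidea_gracilis),Quercus_occidentalis).
From Oryza_fluviatilis up to that node: 4 branches. From Lutra_domesticus up to the same node: 3 branches. Total: 4 + 3 = 7.

7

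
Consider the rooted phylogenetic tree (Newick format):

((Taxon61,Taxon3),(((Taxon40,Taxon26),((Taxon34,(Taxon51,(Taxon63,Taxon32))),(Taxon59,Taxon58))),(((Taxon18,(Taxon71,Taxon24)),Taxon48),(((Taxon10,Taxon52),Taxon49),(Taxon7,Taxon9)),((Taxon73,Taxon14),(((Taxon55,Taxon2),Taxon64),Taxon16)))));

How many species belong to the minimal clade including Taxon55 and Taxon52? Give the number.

15

The MRCA of Taxon55 and Taxon52 is the node subtending (((Taxon18,(Taxon71,Taxon24)),Taxon48),(((Taxon10,Taxon52),Taxon49),(Taxon7,Taxon9)),((Taxon73,Taxon14),(((Taxon55,Taxon2),Taxon64),Taxon16))).
That clade contains 15 terminal taxa: Taxon10, Taxon14, Taxon16, Taxon18, Taxon2, Taxon24, Taxon48, Taxon49, Taxon52, Taxon55, Taxon64, Taxon7, Taxon71, Taxon73, Taxon9.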